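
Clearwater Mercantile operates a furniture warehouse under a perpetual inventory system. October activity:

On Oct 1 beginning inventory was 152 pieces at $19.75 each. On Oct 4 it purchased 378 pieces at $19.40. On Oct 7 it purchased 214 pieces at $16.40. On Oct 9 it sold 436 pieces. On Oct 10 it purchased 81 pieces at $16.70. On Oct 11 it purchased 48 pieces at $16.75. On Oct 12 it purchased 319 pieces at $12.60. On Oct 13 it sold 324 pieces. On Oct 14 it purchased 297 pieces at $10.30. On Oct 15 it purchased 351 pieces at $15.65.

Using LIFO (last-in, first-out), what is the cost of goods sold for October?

Oct 9, 436 sold [LIFO — newest first]: 214 @ $16.40 + 222 @ $19.40 = $7,816.40
Oct 13, 324 sold [LIFO — newest first]: 319 @ $12.60 + 5 @ $16.75 = $4,103.15
Total COGS = $7,816.40 + $4,103.15 = $11,919.55
Ending inventory: 152 @ $19.75 + 156 @ $19.40 + 81 @ $16.70 + 43 @ $16.75 + 297 @ $10.30 + 351 @ $15.65 = $16,653.60
Check: goods available $28,573.15 = COGS $11,919.55 + ending $16,653.60

COGS = $11,919.55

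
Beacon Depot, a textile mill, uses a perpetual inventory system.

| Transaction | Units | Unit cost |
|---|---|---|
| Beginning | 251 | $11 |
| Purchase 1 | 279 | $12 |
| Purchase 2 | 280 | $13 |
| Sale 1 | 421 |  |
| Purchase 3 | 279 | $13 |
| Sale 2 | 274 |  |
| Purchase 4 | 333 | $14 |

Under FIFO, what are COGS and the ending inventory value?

Sale 1 (421) [FIFO — oldest first]: 251 @ $11 + 170 @ $12 = $4,801
Sale 2 (274) [FIFO — oldest first]: 109 @ $12 + 165 @ $13 = $3,453
Total COGS = $4,801 + $3,453 = $8,254
Ending inventory: 115 @ $13 + 279 @ $13 + 333 @ $14 = $9,784

COGS = $8,254; ending inventory = $9,784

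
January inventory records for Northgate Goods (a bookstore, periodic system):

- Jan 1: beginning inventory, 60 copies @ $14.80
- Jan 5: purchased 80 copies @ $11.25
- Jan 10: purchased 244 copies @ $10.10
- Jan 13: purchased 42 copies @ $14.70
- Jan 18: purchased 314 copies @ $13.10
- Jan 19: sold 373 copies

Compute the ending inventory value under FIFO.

Ending inventory = $4,841.90

Jan 19, 373 sold [FIFO — oldest first]: 60 @ $14.80 + 80 @ $11.25 + 233 @ $10.10 = $4,141.30
Ending inventory: 11 @ $10.10 + 42 @ $14.70 + 314 @ $13.10 = $4,841.90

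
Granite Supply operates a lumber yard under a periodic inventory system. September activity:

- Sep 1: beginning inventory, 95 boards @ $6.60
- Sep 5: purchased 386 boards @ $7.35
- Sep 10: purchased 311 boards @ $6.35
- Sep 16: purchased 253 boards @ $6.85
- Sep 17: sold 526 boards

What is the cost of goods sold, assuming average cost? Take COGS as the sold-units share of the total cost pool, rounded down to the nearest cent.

COGS = $3,610.02

Sep 17, sell 526: 526/1045 × $7,172.00 → $3,610.02
Ending inventory (cost pool remaining) = $3,561.98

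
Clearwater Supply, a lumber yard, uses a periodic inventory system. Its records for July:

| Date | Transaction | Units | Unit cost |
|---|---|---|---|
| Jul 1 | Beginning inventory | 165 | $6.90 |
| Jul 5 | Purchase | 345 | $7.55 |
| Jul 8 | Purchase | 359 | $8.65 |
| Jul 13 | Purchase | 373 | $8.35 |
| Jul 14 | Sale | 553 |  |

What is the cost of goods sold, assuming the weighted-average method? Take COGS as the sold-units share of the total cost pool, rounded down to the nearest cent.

Jul 14, sell 553: 553/1242 × $9,963.15 → $4,436.08
Ending inventory (cost pool remaining) = $5,527.07

COGS = $4,436.08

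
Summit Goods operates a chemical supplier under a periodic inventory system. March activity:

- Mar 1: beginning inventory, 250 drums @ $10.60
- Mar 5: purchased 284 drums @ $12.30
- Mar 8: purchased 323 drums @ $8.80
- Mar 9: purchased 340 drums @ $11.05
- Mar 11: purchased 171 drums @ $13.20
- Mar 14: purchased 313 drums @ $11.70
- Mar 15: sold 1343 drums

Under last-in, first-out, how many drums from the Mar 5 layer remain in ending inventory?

Mar 15, 1343 sold [LIFO — newest first]: 313 @ $11.70 + 171 @ $13.20 + 340 @ $11.05 + 323 @ $8.80 + 196 @ $12.30 = $14,929.50
Ending inventory: 250 @ $10.60 + 88 @ $12.30 = $3,732.40
Check: goods available $18,661.90 = COGS $14,929.50 + ending $3,732.40

88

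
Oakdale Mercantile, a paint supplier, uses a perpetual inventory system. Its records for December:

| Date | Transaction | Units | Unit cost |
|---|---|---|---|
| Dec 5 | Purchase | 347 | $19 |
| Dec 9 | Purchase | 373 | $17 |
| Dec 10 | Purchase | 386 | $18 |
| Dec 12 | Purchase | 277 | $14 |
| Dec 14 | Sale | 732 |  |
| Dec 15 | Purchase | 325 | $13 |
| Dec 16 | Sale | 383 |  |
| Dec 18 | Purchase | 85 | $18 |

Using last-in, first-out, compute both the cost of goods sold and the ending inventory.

Dec 14, 732 sold [LIFO — newest first]: 277 @ $14 + 386 @ $18 + 69 @ $17 = $11,999
Dec 16, 383 sold [LIFO — newest first]: 325 @ $13 + 58 @ $17 = $5,211
Total COGS = $11,999 + $5,211 = $17,210
Ending inventory: 347 @ $19 + 246 @ $17 + 85 @ $18 = $12,305
Check: goods available $29,515 = COGS $17,210 + ending $12,305

COGS = $17,210; ending inventory = $12,305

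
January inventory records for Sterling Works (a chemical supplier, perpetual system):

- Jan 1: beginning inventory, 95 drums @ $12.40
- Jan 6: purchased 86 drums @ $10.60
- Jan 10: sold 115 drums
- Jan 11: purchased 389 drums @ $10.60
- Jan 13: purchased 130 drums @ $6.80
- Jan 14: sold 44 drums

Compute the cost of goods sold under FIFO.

COGS = $1,856.40

Jan 10, 115 sold [FIFO — oldest first]: 95 @ $12.40 + 20 @ $10.60 = $1,390.00
Jan 14, 44 sold [FIFO — oldest first]: 44 @ $10.60 = $466.40
Total COGS = $1,390.00 + $466.40 = $1,856.40
Ending inventory: 22 @ $10.60 + 389 @ $10.60 + 130 @ $6.80 = $5,240.60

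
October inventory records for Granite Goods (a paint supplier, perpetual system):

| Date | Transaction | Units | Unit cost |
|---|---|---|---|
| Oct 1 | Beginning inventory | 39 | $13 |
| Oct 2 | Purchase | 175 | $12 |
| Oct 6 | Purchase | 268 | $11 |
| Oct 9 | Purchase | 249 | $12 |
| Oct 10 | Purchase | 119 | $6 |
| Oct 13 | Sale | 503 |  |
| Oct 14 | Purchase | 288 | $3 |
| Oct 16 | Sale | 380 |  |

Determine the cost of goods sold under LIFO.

Oct 13, 503 sold [LIFO — newest first]: 119 @ $6 + 249 @ $12 + 135 @ $11 = $5,187
Oct 16, 380 sold [LIFO — newest first]: 288 @ $3 + 92 @ $11 = $1,876
Total COGS = $5,187 + $1,876 = $7,063
Ending inventory: 39 @ $13 + 175 @ $12 + 41 @ $11 = $3,058

COGS = $7,063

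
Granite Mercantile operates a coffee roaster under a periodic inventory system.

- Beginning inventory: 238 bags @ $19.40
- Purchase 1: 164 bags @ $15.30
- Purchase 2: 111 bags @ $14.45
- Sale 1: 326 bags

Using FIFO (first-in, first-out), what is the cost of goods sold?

Sale 1 (326) [FIFO — oldest first]: 238 @ $19.40 + 88 @ $15.30 = $5,963.60
Ending inventory: 76 @ $15.30 + 111 @ $14.45 = $2,766.75

COGS = $5,963.60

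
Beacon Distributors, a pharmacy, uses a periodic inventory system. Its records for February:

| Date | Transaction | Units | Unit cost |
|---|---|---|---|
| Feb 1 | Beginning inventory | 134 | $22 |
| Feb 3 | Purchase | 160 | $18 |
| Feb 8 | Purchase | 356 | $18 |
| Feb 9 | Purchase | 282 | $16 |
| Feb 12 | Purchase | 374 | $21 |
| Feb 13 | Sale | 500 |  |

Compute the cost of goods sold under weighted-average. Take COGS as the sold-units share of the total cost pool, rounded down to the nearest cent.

COGS = $9,418.83

Feb 13, sell 500: 500/1306 × $24,602.00 → $9,418.83
Ending inventory (cost pool remaining) = $15,183.17
Check: goods available $24,602.00 = COGS $9,418.83 + ending $15,183.17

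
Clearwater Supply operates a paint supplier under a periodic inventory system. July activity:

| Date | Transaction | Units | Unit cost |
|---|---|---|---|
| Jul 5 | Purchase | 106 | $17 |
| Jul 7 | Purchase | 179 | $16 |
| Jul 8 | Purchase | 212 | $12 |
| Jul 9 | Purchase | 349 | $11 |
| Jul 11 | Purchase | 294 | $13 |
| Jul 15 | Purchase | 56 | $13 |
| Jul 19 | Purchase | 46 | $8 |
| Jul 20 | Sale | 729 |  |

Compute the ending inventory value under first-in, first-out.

Ending inventory = $6,205

Jul 20, 729 sold [FIFO — oldest first]: 106 @ $17 + 179 @ $16 + 212 @ $12 + 232 @ $11 = $9,762
Ending inventory: 117 @ $11 + 294 @ $13 + 56 @ $13 + 46 @ $8 = $6,205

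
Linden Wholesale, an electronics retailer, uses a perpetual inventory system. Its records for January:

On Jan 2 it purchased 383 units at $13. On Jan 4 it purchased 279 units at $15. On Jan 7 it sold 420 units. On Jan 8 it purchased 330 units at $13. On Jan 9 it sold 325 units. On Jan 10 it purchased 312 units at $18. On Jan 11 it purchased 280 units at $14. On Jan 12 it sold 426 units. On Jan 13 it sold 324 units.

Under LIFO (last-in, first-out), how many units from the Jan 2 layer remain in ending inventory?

89

Jan 7, 420 sold [LIFO — newest first]: 279 @ $15 + 141 @ $13 = $6,018
Jan 9, 325 sold [LIFO — newest first]: 325 @ $13 = $4,225
Jan 12, 426 sold [LIFO — newest first]: 280 @ $14 + 146 @ $18 = $6,548
Jan 13, 324 sold [LIFO — newest first]: 166 @ $18 + 5 @ $13 + 153 @ $13 = $5,042
Total COGS = $6,018 + $4,225 + $6,548 + $5,042 = $21,833
Ending inventory: 89 @ $13 = $1,157
Check: goods available $22,990 = COGS $21,833 + ending $1,157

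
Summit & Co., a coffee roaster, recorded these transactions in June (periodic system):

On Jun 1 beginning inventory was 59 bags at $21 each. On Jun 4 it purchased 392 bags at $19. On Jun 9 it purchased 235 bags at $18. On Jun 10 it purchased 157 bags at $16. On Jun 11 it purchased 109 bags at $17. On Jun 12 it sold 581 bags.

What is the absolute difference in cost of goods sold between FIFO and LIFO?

$912

FIFO COGS: 59 @ $21 + 392 @ $19 + 130 @ $18 = $11,027
LIFO COGS: 109 @ $17 + 157 @ $16 + 235 @ $18 + 80 @ $19 = $10,115
Difference = |$11,027 − $10,115| = $912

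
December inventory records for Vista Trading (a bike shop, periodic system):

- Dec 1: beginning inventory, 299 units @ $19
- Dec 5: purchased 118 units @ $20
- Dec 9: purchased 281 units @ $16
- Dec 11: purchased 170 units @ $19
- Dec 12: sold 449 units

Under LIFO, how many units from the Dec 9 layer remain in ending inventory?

2

Dec 12, 449 sold [LIFO — newest first]: 170 @ $19 + 279 @ $16 = $7,694
Ending inventory: 299 @ $19 + 118 @ $20 + 2 @ $16 = $8,073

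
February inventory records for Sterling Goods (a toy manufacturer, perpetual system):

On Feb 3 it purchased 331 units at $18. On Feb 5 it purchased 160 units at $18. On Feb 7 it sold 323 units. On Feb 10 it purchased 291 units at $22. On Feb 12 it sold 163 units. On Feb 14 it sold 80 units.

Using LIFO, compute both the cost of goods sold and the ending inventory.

COGS = $11,160; ending inventory = $4,080

Feb 7, 323 sold [LIFO — newest first]: 160 @ $18 + 163 @ $18 = $5,814
Feb 12, 163 sold [LIFO — newest first]: 163 @ $22 = $3,586
Feb 14, 80 sold [LIFO — newest first]: 80 @ $22 = $1,760
Total COGS = $5,814 + $3,586 + $1,760 = $11,160
Ending inventory: 168 @ $18 + 48 @ $22 = $4,080
Check: goods available $15,240 = COGS $11,160 + ending $4,080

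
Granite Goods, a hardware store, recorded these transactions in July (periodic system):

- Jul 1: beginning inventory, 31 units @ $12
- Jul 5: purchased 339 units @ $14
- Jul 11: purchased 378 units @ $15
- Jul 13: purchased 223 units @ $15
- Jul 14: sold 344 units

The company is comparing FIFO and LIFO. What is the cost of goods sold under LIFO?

FIFO COGS: 31 @ $12 + 313 @ $14 = $4,754
LIFO COGS: 223 @ $15 + 121 @ $15 = $5,160

COGS = $5,160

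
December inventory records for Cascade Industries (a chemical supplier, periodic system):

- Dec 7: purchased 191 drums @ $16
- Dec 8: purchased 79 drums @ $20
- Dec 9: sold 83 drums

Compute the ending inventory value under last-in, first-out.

Dec 9, 83 sold [LIFO — newest first]: 79 @ $20 + 4 @ $16 = $1,644
Ending inventory: 187 @ $16 = $2,992

Ending inventory = $2,992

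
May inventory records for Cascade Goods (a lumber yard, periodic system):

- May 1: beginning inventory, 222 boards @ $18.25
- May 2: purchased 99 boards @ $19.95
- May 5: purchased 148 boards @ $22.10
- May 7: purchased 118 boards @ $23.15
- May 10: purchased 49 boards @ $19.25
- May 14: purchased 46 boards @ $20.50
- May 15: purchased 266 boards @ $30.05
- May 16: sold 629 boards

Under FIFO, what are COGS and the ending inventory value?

May 16, 629 sold [FIFO — oldest first]: 222 @ $18.25 + 99 @ $19.95 + 148 @ $22.10 + 118 @ $23.15 + 42 @ $19.25 = $12,837.55
Ending inventory: 7 @ $19.25 + 46 @ $20.50 + 266 @ $30.05 = $9,071.05

COGS = $12,837.55; ending inventory = $9,071.05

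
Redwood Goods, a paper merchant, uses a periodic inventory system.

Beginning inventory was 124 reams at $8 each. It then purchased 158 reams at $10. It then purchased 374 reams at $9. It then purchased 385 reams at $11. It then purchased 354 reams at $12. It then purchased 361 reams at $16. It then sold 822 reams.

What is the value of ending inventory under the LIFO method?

Sale 1 (822) [LIFO — newest first]: 361 @ $16 + 354 @ $12 + 107 @ $11 = $11,201
Ending inventory: 124 @ $8 + 158 @ $10 + 374 @ $9 + 278 @ $11 = $8,996
Check: goods available $20,197 = COGS $11,201 + ending $8,996

Ending inventory = $8,996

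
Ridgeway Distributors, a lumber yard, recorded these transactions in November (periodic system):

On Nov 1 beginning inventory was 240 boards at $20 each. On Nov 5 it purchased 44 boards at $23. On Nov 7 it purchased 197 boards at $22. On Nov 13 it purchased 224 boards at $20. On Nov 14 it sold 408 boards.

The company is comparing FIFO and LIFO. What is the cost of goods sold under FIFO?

COGS = $8,540

FIFO COGS: 240 @ $20 + 44 @ $23 + 124 @ $22 = $8,540
LIFO COGS: 224 @ $20 + 184 @ $22 = $8,528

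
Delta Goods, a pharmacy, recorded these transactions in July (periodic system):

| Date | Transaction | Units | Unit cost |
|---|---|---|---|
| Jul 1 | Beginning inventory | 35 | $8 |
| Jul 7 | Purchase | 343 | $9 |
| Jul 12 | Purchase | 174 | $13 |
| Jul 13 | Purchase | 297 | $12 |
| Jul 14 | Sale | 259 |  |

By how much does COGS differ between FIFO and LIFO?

$812

FIFO COGS: 35 @ $8 + 224 @ $9 = $2,296
LIFO COGS: 259 @ $12 = $3,108
Difference = |$2,296 − $3,108| = $812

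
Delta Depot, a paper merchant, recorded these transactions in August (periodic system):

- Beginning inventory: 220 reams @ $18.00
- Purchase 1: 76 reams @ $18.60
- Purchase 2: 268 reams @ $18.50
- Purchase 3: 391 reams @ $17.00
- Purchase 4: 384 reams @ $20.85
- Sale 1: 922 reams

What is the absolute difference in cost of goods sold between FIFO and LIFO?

$955.30

FIFO COGS: 220 @ $18.00 + 76 @ $18.60 + 268 @ $18.50 + 358 @ $17.00 = $16,417.60
LIFO COGS: 384 @ $20.85 + 391 @ $17.00 + 147 @ $18.50 = $17,372.90
Difference = |$16,417.60 − $17,372.90| = $955.30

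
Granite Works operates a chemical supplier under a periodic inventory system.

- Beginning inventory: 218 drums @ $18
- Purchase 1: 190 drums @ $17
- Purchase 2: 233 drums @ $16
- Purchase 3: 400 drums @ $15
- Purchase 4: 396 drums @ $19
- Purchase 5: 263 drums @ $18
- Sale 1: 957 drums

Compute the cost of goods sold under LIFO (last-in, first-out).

COGS = $16,728

Sale 1 (957) [LIFO — newest first]: 263 @ $18 + 396 @ $19 + 298 @ $15 = $16,728
Ending inventory: 218 @ $18 + 190 @ $17 + 233 @ $16 + 102 @ $15 = $12,412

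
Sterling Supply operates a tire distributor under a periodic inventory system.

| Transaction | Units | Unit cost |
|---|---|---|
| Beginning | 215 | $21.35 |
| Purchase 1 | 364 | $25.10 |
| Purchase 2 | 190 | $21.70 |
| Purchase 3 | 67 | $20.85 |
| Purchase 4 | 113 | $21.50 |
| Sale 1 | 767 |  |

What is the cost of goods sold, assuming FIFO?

Sale 1 (767) [FIFO — oldest first]: 215 @ $21.35 + 364 @ $25.10 + 188 @ $21.70 = $17,806.25
Ending inventory: 2 @ $21.70 + 67 @ $20.85 + 113 @ $21.50 = $3,869.85
Check: goods available $21,676.10 = COGS $17,806.25 + ending $3,869.85

COGS = $17,806.25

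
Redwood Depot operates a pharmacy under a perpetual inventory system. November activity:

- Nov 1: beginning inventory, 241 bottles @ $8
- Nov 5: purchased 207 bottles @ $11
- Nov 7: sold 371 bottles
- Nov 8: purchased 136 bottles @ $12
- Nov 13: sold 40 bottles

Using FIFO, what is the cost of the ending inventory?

Nov 7, 371 sold [FIFO — oldest first]: 241 @ $8 + 130 @ $11 = $3,358
Nov 13, 40 sold [FIFO — oldest first]: 40 @ $11 = $440
Total COGS = $3,358 + $440 = $3,798
Ending inventory: 37 @ $11 + 136 @ $12 = $2,039
Check: goods available $5,837 = COGS $3,798 + ending $2,039

Ending inventory = $2,039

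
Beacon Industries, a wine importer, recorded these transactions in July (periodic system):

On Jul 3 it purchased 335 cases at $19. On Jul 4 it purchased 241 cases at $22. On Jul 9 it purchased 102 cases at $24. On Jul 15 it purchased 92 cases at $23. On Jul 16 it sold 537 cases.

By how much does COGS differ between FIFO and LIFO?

FIFO COGS: 335 @ $19 + 202 @ $22 = $10,809
LIFO COGS: 92 @ $23 + 102 @ $24 + 241 @ $22 + 102 @ $19 = $11,804
Difference = |$10,809 − $11,804| = $995

$995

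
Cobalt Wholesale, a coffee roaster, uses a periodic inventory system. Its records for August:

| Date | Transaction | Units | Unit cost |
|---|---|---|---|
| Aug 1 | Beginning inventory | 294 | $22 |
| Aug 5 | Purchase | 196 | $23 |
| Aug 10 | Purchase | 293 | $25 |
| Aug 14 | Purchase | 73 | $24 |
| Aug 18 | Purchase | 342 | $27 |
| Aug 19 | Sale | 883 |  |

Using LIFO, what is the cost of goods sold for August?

COGS = $22,336

Aug 19, 883 sold [LIFO — newest first]: 342 @ $27 + 73 @ $24 + 293 @ $25 + 175 @ $23 = $22,336
Ending inventory: 294 @ $22 + 21 @ $23 = $6,951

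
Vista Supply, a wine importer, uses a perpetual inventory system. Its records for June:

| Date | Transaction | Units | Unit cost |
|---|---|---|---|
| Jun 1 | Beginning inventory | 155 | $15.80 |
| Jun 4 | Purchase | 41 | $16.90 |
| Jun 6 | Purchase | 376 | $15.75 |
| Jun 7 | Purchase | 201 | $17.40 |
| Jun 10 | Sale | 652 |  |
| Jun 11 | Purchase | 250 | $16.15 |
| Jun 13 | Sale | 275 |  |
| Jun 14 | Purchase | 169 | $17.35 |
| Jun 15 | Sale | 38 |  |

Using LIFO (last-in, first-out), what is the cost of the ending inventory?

Ending inventory = $3,789.65

Jun 10, 652 sold [LIFO — newest first]: 201 @ $17.40 + 376 @ $15.75 + 41 @ $16.90 + 34 @ $15.80 = $10,649.50
Jun 13, 275 sold [LIFO — newest first]: 250 @ $16.15 + 25 @ $15.80 = $4,432.50
Jun 15, 38 sold [LIFO — newest first]: 38 @ $17.35 = $659.30
Total COGS = $10,649.50 + $4,432.50 + $659.30 = $15,741.30
Ending inventory: 96 @ $15.80 + 131 @ $17.35 = $3,789.65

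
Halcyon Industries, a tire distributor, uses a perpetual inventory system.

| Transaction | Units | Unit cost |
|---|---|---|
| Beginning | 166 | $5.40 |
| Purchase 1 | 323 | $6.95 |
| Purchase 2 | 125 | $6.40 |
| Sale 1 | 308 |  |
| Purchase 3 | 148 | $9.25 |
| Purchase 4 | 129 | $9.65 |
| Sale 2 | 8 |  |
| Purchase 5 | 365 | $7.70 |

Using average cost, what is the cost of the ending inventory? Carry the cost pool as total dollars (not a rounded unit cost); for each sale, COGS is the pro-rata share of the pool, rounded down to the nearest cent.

Ending inventory = $7,325.74

After Beginning: 166 on hand, pool $896.40 (≈ $5.4000 each)
After Purchase 1: 489 on hand, pool $3,141.25 (≈ $6.4238 each)
After Purchase 2: 614 on hand, pool $3,941.25 (≈ $6.4190 each)
Sale 1, sell 308: 308/614 × $3,941.25 → $1,977.04
After Purchase 3: 454 on hand, pool $3,333.21 (≈ $7.3419 each)
After Purchase 4: 583 on hand, pool $4,578.06 (≈ $7.8526 each)
Sale 2, sell 8: 8/583 × $4,578.06 → $62.82
After Purchase 5: 940 on hand, pool $7,325.74 (≈ $7.7933 each)
Total COGS = $1,977.04 + $62.82 = $2,039.86
Ending inventory (cost pool remaining) = $7,325.74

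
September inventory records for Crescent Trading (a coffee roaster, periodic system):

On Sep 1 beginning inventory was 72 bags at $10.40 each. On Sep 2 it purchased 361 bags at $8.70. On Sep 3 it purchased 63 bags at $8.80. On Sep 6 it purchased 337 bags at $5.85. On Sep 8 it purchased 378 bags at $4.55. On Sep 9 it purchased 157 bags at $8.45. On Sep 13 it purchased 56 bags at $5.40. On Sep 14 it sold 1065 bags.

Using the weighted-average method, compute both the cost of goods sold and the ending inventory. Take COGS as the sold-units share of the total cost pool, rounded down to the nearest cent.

Sep 14, sell 1065: 1065/1424 × $9,764.30 → $7,302.65
Ending inventory (cost pool remaining) = $2,461.65

COGS = $7,302.65; ending inventory = $2,461.65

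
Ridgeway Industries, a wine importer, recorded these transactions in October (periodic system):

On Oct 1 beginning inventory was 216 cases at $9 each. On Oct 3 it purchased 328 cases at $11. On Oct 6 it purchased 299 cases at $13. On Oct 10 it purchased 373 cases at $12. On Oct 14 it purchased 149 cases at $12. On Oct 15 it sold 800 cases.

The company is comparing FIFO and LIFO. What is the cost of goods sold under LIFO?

FIFO COGS: 216 @ $9 + 328 @ $11 + 256 @ $13 = $8,880
LIFO COGS: 149 @ $12 + 373 @ $12 + 278 @ $13 = $9,878

COGS = $9,878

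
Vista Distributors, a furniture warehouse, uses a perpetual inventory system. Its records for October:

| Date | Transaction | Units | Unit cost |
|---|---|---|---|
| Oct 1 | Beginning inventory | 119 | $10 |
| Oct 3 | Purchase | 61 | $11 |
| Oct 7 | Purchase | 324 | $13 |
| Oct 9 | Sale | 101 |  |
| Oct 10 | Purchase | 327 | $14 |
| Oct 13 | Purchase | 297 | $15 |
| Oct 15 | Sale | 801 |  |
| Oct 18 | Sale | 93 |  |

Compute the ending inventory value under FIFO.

Ending inventory = $1,995

Oct 9, 101 sold [FIFO — oldest first]: 101 @ $10 = $1,010
Oct 15, 801 sold [FIFO — oldest first]: 18 @ $10 + 61 @ $11 + 324 @ $13 + 327 @ $14 + 71 @ $15 = $10,706
Oct 18, 93 sold [FIFO — oldest first]: 93 @ $15 = $1,395
Total COGS = $1,010 + $10,706 + $1,395 = $13,111
Ending inventory: 133 @ $15 = $1,995
Check: goods available $15,106 = COGS $13,111 + ending $1,995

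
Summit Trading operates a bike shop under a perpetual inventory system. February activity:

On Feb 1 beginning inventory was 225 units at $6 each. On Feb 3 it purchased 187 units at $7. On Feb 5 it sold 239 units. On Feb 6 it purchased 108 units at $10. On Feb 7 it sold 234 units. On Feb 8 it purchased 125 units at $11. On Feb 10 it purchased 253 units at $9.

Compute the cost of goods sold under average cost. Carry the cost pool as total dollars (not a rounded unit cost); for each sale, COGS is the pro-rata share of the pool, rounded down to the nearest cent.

COGS = $3,371.60

After Feb 1: 225 on hand, pool $1,350.00 (≈ $6.0000 each)
After Feb 3: 412 on hand, pool $2,659.00 (≈ $6.4539 each)
Feb 5, sell 239: 239/412 × $2,659.00 → $1,542.47
After Feb 6: 281 on hand, pool $2,196.53 (≈ $7.8168 each)
Feb 7, sell 234: 234/281 × $2,196.53 → $1,829.13
After Feb 8: 172 on hand, pool $1,742.40 (≈ $10.1302 each)
After Feb 10: 425 on hand, pool $4,019.40 (≈ $9.4574 each)
Total COGS = $1,542.47 + $1,829.13 = $3,371.60
Ending inventory (cost pool remaining) = $4,019.40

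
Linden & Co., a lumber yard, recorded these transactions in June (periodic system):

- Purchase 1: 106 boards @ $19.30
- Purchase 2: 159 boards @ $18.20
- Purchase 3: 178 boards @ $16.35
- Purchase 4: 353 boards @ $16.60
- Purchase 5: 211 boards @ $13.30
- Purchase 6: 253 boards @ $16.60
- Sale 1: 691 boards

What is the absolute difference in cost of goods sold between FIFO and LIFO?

FIFO COGS: 106 @ $19.30 + 159 @ $18.20 + 178 @ $16.35 + 248 @ $16.60 = $11,966.70
LIFO COGS: 253 @ $16.60 + 211 @ $13.30 + 227 @ $16.60 = $10,774.30
Difference = |$11,966.70 − $10,774.30| = $1,192.40

$1,192.40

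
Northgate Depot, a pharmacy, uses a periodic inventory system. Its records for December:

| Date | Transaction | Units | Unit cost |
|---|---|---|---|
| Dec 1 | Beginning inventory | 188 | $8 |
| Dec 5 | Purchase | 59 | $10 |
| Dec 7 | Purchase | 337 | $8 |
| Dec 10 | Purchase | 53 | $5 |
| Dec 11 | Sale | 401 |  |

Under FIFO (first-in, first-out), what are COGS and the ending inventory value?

COGS = $3,326; ending inventory = $1,729

Dec 11, 401 sold [FIFO — oldest first]: 188 @ $8 + 59 @ $10 + 154 @ $8 = $3,326
Ending inventory: 183 @ $8 + 53 @ $5 = $1,729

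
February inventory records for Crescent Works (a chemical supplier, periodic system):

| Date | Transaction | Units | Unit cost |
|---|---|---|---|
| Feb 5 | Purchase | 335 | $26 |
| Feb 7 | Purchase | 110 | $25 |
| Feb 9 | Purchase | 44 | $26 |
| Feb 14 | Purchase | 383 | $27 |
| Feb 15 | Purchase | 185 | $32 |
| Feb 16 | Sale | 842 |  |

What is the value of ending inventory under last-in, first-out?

Ending inventory = $5,590

Feb 16, 842 sold [LIFO — newest first]: 185 @ $32 + 383 @ $27 + 44 @ $26 + 110 @ $25 + 120 @ $26 = $23,275
Ending inventory: 215 @ $26 = $5,590
Check: goods available $28,865 = COGS $23,275 + ending $5,590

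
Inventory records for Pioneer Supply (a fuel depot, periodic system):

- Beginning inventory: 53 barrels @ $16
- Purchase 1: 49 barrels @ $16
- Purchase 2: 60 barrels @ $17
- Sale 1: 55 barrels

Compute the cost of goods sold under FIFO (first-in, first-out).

COGS = $880

Sale 1 (55) [FIFO — oldest first]: 53 @ $16 + 2 @ $16 = $880
Ending inventory: 47 @ $16 + 60 @ $17 = $1,772
Check: goods available $2,652 = COGS $880 + ending $1,772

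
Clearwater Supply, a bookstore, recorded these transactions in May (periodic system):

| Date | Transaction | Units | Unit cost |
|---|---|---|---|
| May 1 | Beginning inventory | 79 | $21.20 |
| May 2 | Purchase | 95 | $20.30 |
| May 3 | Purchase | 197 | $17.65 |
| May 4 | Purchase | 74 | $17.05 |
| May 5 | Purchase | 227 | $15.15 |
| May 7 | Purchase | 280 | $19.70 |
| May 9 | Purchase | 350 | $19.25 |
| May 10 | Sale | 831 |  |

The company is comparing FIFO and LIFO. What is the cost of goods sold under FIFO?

FIFO COGS: 79 @ $21.20 + 95 @ $20.30 + 197 @ $17.65 + 74 @ $17.05 + 227 @ $15.15 + 159 @ $19.70 = $14,913.40
LIFO COGS: 350 @ $19.25 + 280 @ $19.70 + 201 @ $15.15 = $15,298.65

COGS = $14,913.40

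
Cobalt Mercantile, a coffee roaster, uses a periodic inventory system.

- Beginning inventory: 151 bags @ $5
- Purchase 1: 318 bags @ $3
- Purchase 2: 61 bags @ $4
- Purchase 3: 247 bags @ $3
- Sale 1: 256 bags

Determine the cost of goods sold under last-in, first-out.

Sale 1 (256) [LIFO — newest first]: 247 @ $3 + 9 @ $4 = $777
Ending inventory: 151 @ $5 + 318 @ $3 + 52 @ $4 = $1,917

COGS = $777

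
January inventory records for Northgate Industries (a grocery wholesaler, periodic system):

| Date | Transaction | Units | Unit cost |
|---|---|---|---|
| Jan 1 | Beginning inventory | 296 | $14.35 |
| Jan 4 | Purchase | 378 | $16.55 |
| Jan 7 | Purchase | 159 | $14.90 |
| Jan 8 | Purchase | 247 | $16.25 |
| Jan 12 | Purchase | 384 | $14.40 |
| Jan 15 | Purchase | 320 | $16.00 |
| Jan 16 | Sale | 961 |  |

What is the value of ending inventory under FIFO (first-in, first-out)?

Jan 16, 961 sold [FIFO — oldest first]: 296 @ $14.35 + 378 @ $16.55 + 159 @ $14.90 + 128 @ $16.25 = $14,952.60
Ending inventory: 119 @ $16.25 + 384 @ $14.40 + 320 @ $16.00 = $12,583.35

Ending inventory = $12,583.35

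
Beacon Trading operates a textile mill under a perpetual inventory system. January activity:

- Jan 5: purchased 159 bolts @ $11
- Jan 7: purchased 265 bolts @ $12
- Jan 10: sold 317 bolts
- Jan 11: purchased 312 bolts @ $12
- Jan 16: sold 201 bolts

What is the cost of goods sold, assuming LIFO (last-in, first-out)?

Jan 10, 317 sold [LIFO — newest first]: 265 @ $12 + 52 @ $11 = $3,752
Jan 16, 201 sold [LIFO — newest first]: 201 @ $12 = $2,412
Total COGS = $3,752 + $2,412 = $6,164
Ending inventory: 107 @ $11 + 111 @ $12 = $2,509

COGS = $6,164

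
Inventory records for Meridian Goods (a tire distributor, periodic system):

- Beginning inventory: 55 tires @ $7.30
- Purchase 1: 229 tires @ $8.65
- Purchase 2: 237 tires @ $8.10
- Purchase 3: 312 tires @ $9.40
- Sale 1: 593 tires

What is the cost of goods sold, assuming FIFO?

Sale 1 (593) [FIFO — oldest first]: 55 @ $7.30 + 229 @ $8.65 + 237 @ $8.10 + 72 @ $9.40 = $4,978.85
Ending inventory: 240 @ $9.40 = $2,256.00

COGS = $4,978.85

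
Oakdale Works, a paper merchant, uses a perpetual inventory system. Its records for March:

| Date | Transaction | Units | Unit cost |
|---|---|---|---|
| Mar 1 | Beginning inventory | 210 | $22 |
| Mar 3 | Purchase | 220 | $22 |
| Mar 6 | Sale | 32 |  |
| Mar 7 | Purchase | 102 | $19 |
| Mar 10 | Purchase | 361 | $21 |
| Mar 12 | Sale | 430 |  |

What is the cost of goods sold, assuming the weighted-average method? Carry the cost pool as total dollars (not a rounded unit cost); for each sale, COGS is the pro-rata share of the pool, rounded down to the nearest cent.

After Mar 1: 210 on hand, pool $4,620.00 (≈ $22.0000 each)
After Mar 3: 430 on hand, pool $9,460.00 (≈ $22.0000 each)
Mar 6, sell 32: 32/430 × $9,460.00 → $704.00
After Mar 7: 500 on hand, pool $10,694.00 (≈ $21.3880 each)
After Mar 10: 861 on hand, pool $18,275.00 (≈ $21.2253 each)
Mar 12, sell 430: 430/861 × $18,275.00 → $9,126.88
Total COGS = $704.00 + $9,126.88 = $9,830.88
Ending inventory (cost pool remaining) = $9,148.12
Check: goods available $18,979.00 = COGS $9,830.88 + ending $9,148.12

COGS = $9,830.88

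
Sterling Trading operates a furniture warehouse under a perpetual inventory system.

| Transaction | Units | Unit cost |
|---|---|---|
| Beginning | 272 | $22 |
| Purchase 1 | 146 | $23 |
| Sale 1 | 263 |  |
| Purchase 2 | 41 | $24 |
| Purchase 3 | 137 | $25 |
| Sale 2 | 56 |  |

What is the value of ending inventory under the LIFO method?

Ending inventory = $6,419

Sale 1 (263) [LIFO — newest first]: 146 @ $23 + 117 @ $22 = $5,932
Sale 2 (56) [LIFO — newest first]: 56 @ $25 = $1,400
Total COGS = $5,932 + $1,400 = $7,332
Ending inventory: 155 @ $22 + 41 @ $24 + 81 @ $25 = $6,419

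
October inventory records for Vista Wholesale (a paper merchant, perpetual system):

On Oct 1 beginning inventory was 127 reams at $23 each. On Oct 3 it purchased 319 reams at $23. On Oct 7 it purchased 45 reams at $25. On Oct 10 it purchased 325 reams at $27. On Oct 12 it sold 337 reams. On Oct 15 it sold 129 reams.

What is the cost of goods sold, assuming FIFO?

COGS = $10,758

Oct 12, 337 sold [FIFO — oldest first]: 127 @ $23 + 210 @ $23 = $7,751
Oct 15, 129 sold [FIFO — oldest first]: 109 @ $23 + 20 @ $25 = $3,007
Total COGS = $7,751 + $3,007 = $10,758
Ending inventory: 25 @ $25 + 325 @ $27 = $9,400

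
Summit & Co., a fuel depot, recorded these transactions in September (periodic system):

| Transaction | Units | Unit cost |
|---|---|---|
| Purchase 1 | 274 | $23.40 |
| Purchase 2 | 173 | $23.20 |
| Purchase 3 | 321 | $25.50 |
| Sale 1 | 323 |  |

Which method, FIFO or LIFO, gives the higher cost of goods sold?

FIFO COGS: 274 @ $23.40 + 49 @ $23.20 = $7,548.40
LIFO COGS: 321 @ $25.50 + 2 @ $23.20 = $8,231.90

LIFO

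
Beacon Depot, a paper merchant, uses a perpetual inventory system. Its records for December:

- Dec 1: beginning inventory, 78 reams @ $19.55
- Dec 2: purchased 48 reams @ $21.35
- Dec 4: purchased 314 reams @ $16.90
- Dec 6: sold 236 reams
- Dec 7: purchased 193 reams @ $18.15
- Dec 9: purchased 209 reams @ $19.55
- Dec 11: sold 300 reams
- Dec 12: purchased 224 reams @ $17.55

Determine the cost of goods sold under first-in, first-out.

Dec 6, 236 sold [FIFO — oldest first]: 78 @ $19.55 + 48 @ $21.35 + 110 @ $16.90 = $4,408.70
Dec 11, 300 sold [FIFO — oldest first]: 204 @ $16.90 + 96 @ $18.15 = $5,190.00
Total COGS = $4,408.70 + $5,190.00 = $9,598.70
Ending inventory: 97 @ $18.15 + 209 @ $19.55 + 224 @ $17.55 = $9,777.70

COGS = $9,598.70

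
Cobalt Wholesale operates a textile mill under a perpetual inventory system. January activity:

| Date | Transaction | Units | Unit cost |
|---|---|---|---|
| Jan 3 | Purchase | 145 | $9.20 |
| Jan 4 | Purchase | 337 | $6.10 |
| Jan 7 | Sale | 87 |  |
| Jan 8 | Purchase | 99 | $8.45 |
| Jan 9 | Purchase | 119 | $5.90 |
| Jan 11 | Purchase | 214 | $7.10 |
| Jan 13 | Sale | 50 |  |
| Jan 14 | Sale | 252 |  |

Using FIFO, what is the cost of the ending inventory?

Jan 7, 87 sold [FIFO — oldest first]: 87 @ $9.20 = $800.40
Jan 13, 50 sold [FIFO — oldest first]: 50 @ $9.20 = $460.00
Jan 14, 252 sold [FIFO — oldest first]: 8 @ $9.20 + 244 @ $6.10 = $1,562.00
Total COGS = $800.40 + $460.00 + $1,562.00 = $2,822.40
Ending inventory: 93 @ $6.10 + 99 @ $8.45 + 119 @ $5.90 + 214 @ $7.10 = $3,625.35
Check: goods available $6,447.75 = COGS $2,822.40 + ending $3,625.35

Ending inventory = $3,625.35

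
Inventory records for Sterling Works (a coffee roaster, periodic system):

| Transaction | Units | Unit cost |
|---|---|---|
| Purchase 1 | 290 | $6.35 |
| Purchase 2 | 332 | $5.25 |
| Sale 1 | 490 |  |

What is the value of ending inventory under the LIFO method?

Ending inventory = $838.20

Sale 1 (490) [LIFO — newest first]: 332 @ $5.25 + 158 @ $6.35 = $2,746.30
Ending inventory: 132 @ $6.35 = $838.20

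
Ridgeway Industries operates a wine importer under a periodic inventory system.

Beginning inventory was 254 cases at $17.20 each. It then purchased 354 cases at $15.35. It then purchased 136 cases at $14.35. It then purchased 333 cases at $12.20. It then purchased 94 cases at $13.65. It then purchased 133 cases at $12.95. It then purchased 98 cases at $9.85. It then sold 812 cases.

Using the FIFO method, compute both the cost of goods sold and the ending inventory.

COGS = $12,583.90; ending inventory = $7,203.75

Sale 1 (812) [FIFO — oldest first]: 254 @ $17.20 + 354 @ $15.35 + 136 @ $14.35 + 68 @ $12.20 = $12,583.90
Ending inventory: 265 @ $12.20 + 94 @ $13.65 + 133 @ $12.95 + 98 @ $9.85 = $7,203.75
Check: goods available $19,787.65 = COGS $12,583.90 + ending $7,203.75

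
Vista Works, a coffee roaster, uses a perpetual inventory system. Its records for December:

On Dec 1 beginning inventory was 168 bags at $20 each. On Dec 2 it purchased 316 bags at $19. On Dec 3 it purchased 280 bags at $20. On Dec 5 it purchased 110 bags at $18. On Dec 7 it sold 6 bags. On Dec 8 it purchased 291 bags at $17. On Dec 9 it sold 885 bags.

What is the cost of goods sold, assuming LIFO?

COGS = $16,517

Dec 7, 6 sold [LIFO — newest first]: 6 @ $18 = $108
Dec 9, 885 sold [LIFO — newest first]: 291 @ $17 + 104 @ $18 + 280 @ $20 + 210 @ $19 = $16,409
Total COGS = $108 + $16,409 = $16,517
Ending inventory: 168 @ $20 + 106 @ $19 = $5,374
Check: goods available $21,891 = COGS $16,517 + ending $5,374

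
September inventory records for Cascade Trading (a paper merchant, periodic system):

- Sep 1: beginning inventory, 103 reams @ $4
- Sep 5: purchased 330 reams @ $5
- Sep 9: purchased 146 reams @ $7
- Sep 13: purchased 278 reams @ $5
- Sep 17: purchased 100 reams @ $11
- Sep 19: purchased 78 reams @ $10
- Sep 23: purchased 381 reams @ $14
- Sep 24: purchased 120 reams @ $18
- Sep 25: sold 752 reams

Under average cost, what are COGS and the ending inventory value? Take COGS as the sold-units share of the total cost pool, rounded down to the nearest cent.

Sep 25, sell 752: 752/1536 × $13,848.00 → $6,779.75
Ending inventory (cost pool remaining) = $7,068.25
Check: goods available $13,848.00 = COGS $6,779.75 + ending $7,068.25

COGS = $6,779.75; ending inventory = $7,068.25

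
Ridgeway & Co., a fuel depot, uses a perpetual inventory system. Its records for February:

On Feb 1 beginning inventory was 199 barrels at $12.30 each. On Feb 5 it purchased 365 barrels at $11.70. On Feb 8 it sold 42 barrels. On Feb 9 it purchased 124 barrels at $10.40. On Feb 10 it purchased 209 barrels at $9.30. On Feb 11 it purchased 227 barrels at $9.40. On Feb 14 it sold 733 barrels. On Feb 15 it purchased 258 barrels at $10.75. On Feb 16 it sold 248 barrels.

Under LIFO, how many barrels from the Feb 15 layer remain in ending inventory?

10

Feb 8, 42 sold [LIFO — newest first]: 42 @ $11.70 = $491.40
Feb 14, 733 sold [LIFO — newest first]: 227 @ $9.40 + 209 @ $9.30 + 124 @ $10.40 + 173 @ $11.70 = $7,391.20
Feb 16, 248 sold [LIFO — newest first]: 248 @ $10.75 = $2,666.00
Total COGS = $491.40 + $7,391.20 + $2,666.00 = $10,548.60
Ending inventory: 199 @ $12.30 + 150 @ $11.70 + 10 @ $10.75 = $4,310.20
Check: goods available $14,858.80 = COGS $10,548.60 + ending $4,310.20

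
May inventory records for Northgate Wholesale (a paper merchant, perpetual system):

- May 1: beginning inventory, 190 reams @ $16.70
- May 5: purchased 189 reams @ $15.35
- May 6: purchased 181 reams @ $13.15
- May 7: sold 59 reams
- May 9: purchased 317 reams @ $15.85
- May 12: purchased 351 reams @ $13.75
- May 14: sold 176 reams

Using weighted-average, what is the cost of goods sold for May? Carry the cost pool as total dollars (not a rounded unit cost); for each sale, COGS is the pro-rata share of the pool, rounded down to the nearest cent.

COGS = $3,512.54

After May 1: 190 on hand, pool $3,173.00 (≈ $16.7000 each)
After May 5: 379 on hand, pool $6,074.15 (≈ $16.0268 each)
After May 6: 560 on hand, pool $8,454.30 (≈ $15.0970 each)
May 7, sell 59: 59/560 × $8,454.30 → $890.72
After May 9: 818 on hand, pool $12,588.03 (≈ $15.3888 each)
After May 12: 1169 on hand, pool $17,414.28 (≈ $14.8967 each)
May 14, sell 176: 176/1169 × $17,414.28 → $2,621.82
Total COGS = $890.72 + $2,621.82 = $3,512.54
Ending inventory (cost pool remaining) = $14,792.46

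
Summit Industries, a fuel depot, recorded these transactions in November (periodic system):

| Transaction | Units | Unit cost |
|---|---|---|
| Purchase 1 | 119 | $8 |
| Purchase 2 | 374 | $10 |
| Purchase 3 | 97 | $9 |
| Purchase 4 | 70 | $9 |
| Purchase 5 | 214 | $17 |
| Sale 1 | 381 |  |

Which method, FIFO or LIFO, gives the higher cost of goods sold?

LIFO

FIFO COGS: 119 @ $8 + 262 @ $10 = $3,572
LIFO COGS: 214 @ $17 + 70 @ $9 + 97 @ $9 = $5,141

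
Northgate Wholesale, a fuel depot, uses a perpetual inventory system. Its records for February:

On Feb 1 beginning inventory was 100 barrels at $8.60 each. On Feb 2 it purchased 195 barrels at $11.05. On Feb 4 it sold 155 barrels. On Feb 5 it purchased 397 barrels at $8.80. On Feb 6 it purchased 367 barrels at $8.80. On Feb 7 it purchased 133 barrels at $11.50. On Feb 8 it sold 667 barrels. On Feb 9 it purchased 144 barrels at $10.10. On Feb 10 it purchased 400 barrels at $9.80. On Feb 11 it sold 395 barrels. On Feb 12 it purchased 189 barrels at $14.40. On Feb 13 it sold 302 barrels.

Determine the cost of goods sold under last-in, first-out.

Feb 4, 155 sold [LIFO — newest first]: 155 @ $11.05 = $1,712.75
Feb 8, 667 sold [LIFO — newest first]: 133 @ $11.50 + 367 @ $8.80 + 167 @ $8.80 = $6,228.70
Feb 11, 395 sold [LIFO — newest first]: 395 @ $9.80 = $3,871.00
Feb 13, 302 sold [LIFO — newest first]: 189 @ $14.40 + 5 @ $9.80 + 108 @ $10.10 = $3,861.40
Total COGS = $1,712.75 + $6,228.70 + $3,871.00 + $3,861.40 = $15,673.85
Ending inventory: 100 @ $8.60 + 40 @ $11.05 + 230 @ $8.80 + 36 @ $10.10 = $3,689.60

COGS = $15,673.85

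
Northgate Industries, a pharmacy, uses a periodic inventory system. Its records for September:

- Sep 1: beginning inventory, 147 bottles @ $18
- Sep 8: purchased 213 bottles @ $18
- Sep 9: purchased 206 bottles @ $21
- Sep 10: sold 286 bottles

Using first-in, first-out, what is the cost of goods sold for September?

COGS = $5,148

Sep 10, 286 sold [FIFO — oldest first]: 147 @ $18 + 139 @ $18 = $5,148
Ending inventory: 74 @ $18 + 206 @ $21 = $5,658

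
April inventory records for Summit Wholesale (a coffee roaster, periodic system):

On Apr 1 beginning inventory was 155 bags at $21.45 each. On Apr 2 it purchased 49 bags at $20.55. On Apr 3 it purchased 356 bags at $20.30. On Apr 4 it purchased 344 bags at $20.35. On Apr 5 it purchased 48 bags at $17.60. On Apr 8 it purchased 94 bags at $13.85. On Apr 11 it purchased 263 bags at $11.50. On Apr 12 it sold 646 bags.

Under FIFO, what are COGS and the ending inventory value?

COGS = $13,308.60; ending inventory = $10,421.50

Apr 12, 646 sold [FIFO — oldest first]: 155 @ $21.45 + 49 @ $20.55 + 356 @ $20.30 + 86 @ $20.35 = $13,308.60
Ending inventory: 258 @ $20.35 + 48 @ $17.60 + 94 @ $13.85 + 263 @ $11.50 = $10,421.50
Check: goods available $23,730.10 = COGS $13,308.60 + ending $10,421.50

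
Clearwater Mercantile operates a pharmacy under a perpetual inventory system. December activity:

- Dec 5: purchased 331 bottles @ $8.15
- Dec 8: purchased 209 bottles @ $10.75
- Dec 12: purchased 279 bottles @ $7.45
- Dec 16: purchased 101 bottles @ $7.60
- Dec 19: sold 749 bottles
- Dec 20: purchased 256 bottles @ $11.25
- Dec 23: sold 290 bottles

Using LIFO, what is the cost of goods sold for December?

Dec 19, 749 sold [LIFO — newest first]: 101 @ $7.60 + 279 @ $7.45 + 209 @ $10.75 + 160 @ $8.15 = $6,396.90
Dec 23, 290 sold [LIFO — newest first]: 256 @ $11.25 + 34 @ $8.15 = $3,157.10
Total COGS = $6,396.90 + $3,157.10 = $9,554.00
Ending inventory: 137 @ $8.15 = $1,116.55

COGS = $9,554.00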